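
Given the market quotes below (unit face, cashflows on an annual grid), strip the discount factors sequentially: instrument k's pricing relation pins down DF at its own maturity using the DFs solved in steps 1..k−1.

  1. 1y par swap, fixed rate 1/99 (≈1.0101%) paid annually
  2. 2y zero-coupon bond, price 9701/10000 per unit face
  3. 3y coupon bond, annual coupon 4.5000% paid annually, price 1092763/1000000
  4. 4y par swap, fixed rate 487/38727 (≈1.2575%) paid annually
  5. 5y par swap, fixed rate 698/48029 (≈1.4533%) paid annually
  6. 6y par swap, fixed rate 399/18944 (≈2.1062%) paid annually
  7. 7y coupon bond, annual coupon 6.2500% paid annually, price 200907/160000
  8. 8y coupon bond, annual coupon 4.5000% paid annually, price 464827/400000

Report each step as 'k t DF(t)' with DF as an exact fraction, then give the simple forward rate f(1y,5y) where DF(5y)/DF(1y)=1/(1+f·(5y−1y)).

1 1 99/100
2 2 9701/10000
3 3 9613/10000
4 4 9513/10000
5 5 4651/5000
6 6 8803/10000
7 7 339/400
8 8 2077/2500
f(1y,5y) = ((99/100)/(4651/5000) − 1)/(4) = 299/18604 ≈ 1.6072%

step 1 [1y] swap r/1=1/99: DF=(1 − 1/99·(0))/(1+1/99) = 99/100 ≈ 0.990000
step 2 [2y] zero: DF = P = 9701/10000 ≈ 0.970100
step 3 [3y] bond c/1=9/200: DF=(1092763/1000000 − 9/200·(0.990000+0.970100))/(1+9/200) = 9613/10000 ≈ 0.961300
step 4 [4y] swap r/1=487/38727: DF=(1 − 487/38727·(0.990000+0.970100+0.961300))/(1+487/38727) = 9513/10000 ≈ 0.951300
step 5 [5y] swap r/1=698/48029: DF=(1 − 698/48029·(0.990000+0.970100+0.961300+0.951300))/(1+698/48029) = 4651/5000 ≈ 0.930200
step 6 [6y] swap r/1=399/18944: DF=(1 − 399/18944·(0.990000+0.970100+0.961300+0.951300+0.930200))/(1+399/18944) = 8803/10000 ≈ 0.880300
step 7 [7y] bond c/1=1/16: DF=(200907/160000 − 1/16·(0.990000+0.970100+0.961300+0.951300+0.930200+0.880300))/(1+1/16) = 339/400 ≈ 0.847500
step 8 [8y] bond c/1=9/200: DF=(464827/400000 − 9/200·(0.990000+0.970100+0.961300+0.951300+0.930200+0.880300+0.847500))/(1+9/200) = 2077/2500 ≈ 0.830800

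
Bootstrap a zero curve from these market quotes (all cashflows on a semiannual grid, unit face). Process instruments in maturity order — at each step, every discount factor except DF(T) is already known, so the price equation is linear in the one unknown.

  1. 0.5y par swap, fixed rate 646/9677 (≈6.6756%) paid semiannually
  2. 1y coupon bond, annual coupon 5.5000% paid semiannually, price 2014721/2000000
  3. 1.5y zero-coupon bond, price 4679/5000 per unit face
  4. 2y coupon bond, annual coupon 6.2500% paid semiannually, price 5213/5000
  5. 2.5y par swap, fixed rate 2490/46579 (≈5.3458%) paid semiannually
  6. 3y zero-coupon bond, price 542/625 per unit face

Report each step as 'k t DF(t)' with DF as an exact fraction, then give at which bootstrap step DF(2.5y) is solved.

1 1/2 9677/10000
2 1 1909/2000
3 3/2 4679/5000
4 2 2311/2500
5 5/2 1751/2000
6 3 542/625
DF(2.5y) is solved at step 5

step 1 [0.5y] swap r/2=323/9677: DF=(1 − 323/9677·(0))/(1+323/9677) = 9677/10000 ≈ 0.967700
step 2 [1y] bond c/2=11/400: DF=(2014721/2000000 − 11/400·(0.967700))/(1+11/400) = 1909/2000 ≈ 0.954500
step 3 [1.5y] zero: DF = P = 4679/5000 ≈ 0.935800
step 4 [2y] bond c/2=1/32: DF=(5213/5000 − 1/32·(0.967700+0.954500+0.935800))/(1+1/32) = 2311/2500 ≈ 0.924400
step 5 [2.5y] swap r/2=1245/46579: DF=(1 − 1245/46579·(0.967700+0.954500+0.935800+0.924400))/(1+1245/46579) = 1751/2000 ≈ 0.875500
step 6 [3y] zero: DF = P = 542/625 ≈ 0.867200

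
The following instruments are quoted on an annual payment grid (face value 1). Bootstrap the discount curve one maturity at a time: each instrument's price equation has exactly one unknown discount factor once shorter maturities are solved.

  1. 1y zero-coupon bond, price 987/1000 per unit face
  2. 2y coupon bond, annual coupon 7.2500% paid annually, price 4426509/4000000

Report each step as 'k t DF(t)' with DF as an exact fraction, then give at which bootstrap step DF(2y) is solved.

1 1 987/1000
2 2 9651/10000
DF(2y) is solved at step 2

step 1 [1y] zero: DF = P = 987/1000 ≈ 0.987000
step 2 [2y] bond c/1=29/400: DF=(4426509/4000000 − 29/400·(0.987000))/(1+29/400) = 9651/10000 ≈ 0.965100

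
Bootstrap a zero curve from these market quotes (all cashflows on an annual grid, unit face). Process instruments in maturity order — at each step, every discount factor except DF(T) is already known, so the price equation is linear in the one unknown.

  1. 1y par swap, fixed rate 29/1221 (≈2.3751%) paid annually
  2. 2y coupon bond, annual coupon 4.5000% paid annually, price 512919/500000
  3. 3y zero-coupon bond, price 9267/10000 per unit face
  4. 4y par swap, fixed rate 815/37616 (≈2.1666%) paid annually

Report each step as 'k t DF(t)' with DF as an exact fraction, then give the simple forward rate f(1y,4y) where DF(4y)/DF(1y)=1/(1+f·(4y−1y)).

step 1 [1y] swap r/1=29/1221: DF=(1 − 29/1221·(0))/(1+29/1221) = 1221/1250 ≈ 0.976800
step 2 [2y] bond c/1=9/200: DF=(512919/500000 − 9/200·(0.976800))/(1+9/200) = 2349/2500 ≈ 0.939600
step 3 [3y] zero: DF = P = 9267/10000 ≈ 0.926700
step 4 [4y] swap r/1=815/37616: DF=(1 − 815/37616·(0.976800+0.939600+0.926700))/(1+815/37616) = 1837/2000 ≈ 0.918500

1 1 1221/1250
2 2 2349/2500
3 3 9267/10000
4 4 1837/2000
f(1y,4y) = ((1221/1250)/(1837/2000) − 1)/(3) = 53/2505 ≈ 2.1158%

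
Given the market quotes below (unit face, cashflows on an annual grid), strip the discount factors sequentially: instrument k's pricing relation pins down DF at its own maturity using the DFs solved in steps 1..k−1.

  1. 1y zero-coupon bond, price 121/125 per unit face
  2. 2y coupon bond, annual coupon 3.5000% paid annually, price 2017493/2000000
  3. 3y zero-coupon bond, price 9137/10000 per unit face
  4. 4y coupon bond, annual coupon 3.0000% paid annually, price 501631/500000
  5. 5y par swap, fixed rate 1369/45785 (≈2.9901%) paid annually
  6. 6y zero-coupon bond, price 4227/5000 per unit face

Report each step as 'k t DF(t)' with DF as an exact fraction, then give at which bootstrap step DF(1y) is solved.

step 1 [1y] zero: DF = P = 121/125 ≈ 0.968000
step 2 [2y] bond c/1=7/200: DF=(2017493/2000000 − 7/200·(0.968000))/(1+7/200) = 9419/10000 ≈ 0.941900
step 3 [3y] zero: DF = P = 9137/10000 ≈ 0.913700
step 4 [4y] bond c/1=3/100: DF=(501631/500000 − 3/100·(0.968000+0.941900+0.913700))/(1+3/100) = 4459/5000 ≈ 0.891800
step 5 [5y] swap r/1=1369/45785: DF=(1 − 1369/45785·(0.968000+0.941900+0.913700+0.891800))/(1+1369/45785) = 8631/10000 ≈ 0.863100
step 6 [6y] zero: DF = P = 4227/5000 ≈ 0.845400

1 1 121/125
2 2 9419/10000
3 3 9137/10000
4 4 4459/5000
5 5 8631/10000
6 6 4227/5000
DF(1y) is solved at step 1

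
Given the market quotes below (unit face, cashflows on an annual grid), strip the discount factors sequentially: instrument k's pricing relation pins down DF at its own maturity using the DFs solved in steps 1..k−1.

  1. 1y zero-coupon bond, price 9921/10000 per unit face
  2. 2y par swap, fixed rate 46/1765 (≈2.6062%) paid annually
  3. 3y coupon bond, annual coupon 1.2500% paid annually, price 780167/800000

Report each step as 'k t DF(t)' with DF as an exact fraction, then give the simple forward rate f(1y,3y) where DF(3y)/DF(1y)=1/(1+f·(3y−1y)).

step 1 [1y] zero: DF = P = 9921/10000 ≈ 0.992100
step 2 [2y] swap r/1=46/1765: DF=(1 − 46/1765·(0.992100))/(1+46/1765) = 4747/5000 ≈ 0.949400
step 3 [3y] bond c/1=1/80: DF=(780167/800000 − 1/80·(0.992100+0.949400))/(1+1/80) = 587/625 ≈ 0.939200

1 1 9921/10000
2 2 4747/5000
3 3 587/625
f(1y,3y) = ((9921/10000)/(587/625) − 1)/(2) = 529/18784 ≈ 2.8162%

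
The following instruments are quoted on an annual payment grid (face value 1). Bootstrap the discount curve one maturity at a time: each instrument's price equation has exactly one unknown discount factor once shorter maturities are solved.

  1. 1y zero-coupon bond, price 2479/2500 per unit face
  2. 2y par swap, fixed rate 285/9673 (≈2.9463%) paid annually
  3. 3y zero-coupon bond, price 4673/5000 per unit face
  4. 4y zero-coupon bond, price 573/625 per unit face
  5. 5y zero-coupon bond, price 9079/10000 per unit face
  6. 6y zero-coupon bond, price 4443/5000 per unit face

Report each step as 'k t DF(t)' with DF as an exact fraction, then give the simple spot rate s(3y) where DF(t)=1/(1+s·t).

1 1 2479/2500
2 2 943/1000
3 3 4673/5000
4 4 573/625
5 5 9079/10000
6 6 4443/5000
s(3y) = (1/(4673/5000) − 1)/(3) = 109/4673 ≈ 2.3325%

step 1 [1y] zero: DF = P = 2479/2500 ≈ 0.991600
step 2 [2y] swap r/1=285/9673: DF=(1 − 285/9673·(0.991600))/(1+285/9673) = 943/1000 ≈ 0.943000
step 3 [3y] zero: DF = P = 4673/5000 ≈ 0.934600
step 4 [4y] zero: DF = P = 573/625 ≈ 0.916800
step 5 [5y] zero: DF = P = 9079/10000 ≈ 0.907900
step 6 [6y] zero: DF = P = 4443/5000 ≈ 0.888600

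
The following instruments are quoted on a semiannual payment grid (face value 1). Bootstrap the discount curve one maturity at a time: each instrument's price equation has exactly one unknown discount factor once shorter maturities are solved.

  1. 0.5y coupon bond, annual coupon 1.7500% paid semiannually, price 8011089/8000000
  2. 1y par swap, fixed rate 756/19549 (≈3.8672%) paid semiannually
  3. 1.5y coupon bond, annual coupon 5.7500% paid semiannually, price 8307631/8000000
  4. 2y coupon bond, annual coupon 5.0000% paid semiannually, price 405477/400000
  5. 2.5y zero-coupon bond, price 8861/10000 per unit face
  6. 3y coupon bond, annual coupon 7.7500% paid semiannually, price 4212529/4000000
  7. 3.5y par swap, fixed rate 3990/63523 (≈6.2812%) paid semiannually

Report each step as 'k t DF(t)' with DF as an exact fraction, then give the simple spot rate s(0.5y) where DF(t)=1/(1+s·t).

step 1 [0.5y] bond c/2=7/800: DF=(8011089/8000000 − 7/800·(0))/(1+7/800) = 9927/10000 ≈ 0.992700
step 2 [1y] swap r/2=378/19549: DF=(1 − 378/19549·(0.992700))/(1+378/19549) = 4811/5000 ≈ 0.962200
step 3 [1.5y] bond c/2=23/800: DF=(8307631/8000000 − 23/800·(0.992700+0.962200))/(1+23/800) = 2387/2500 ≈ 0.954800
step 4 [2y] bond c/2=1/40: DF=(405477/400000 − 1/40·(0.992700+0.962200+0.954800))/(1+1/40) = 459/500 ≈ 0.918000
step 5 [2.5y] zero: DF = P = 8861/10000 ≈ 0.886100
step 6 [3y] bond c/2=31/800: DF=(4212529/4000000 − 31/800·(0.992700+0.962200+0.954800+0.918000+0.886100))/(1+31/800) = 419/500 ≈ 0.838000
step 7 [3.5y] swap r/2=1995/63523: DF=(1 − 1995/63523·(0.992700+0.962200+0.954800+0.918000+0.886100+0.838000))/(1+1995/63523) = 1601/2000 ≈ 0.800500

1 1/2 9927/10000
2 1 4811/5000
3 3/2 2387/2500
4 2 459/500
5 5/2 8861/10000
6 3 419/500
7 7/2 1601/2000
s(0.5y) = (1/(9927/10000) − 1)/(1/2) = 146/9927 ≈ 1.4707%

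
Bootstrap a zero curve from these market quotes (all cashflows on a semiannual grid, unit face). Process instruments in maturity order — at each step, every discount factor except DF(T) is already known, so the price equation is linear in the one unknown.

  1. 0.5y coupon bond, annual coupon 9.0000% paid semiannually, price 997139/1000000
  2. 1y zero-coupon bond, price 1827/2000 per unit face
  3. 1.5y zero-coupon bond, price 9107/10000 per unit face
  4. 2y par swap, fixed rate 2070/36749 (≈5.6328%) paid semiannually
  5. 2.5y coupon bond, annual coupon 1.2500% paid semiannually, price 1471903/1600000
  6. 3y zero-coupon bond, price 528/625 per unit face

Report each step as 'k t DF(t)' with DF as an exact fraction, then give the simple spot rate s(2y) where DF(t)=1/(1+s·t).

1 1/2 4771/5000
2 1 1827/2000
3 3/2 9107/10000
4 2 1793/2000
5 5/2 4457/5000
6 3 528/625
s(2y) = (1/(1793/2000) − 1)/(2) = 207/3586 ≈ 5.7724%

step 1 [0.5y] bond c/2=9/200: DF=(997139/1000000 − 9/200·(0))/(1+9/200) = 4771/5000 ≈ 0.954200
step 2 [1y] zero: DF = P = 1827/2000 ≈ 0.913500
step 3 [1.5y] zero: DF = P = 9107/10000 ≈ 0.910700
step 4 [2y] swap r/2=1035/36749: DF=(1 − 1035/36749·(0.954200+0.913500+0.910700))/(1+1035/36749) = 1793/2000 ≈ 0.896500
step 5 [2.5y] bond c/2=1/160: DF=(1471903/1600000 − 1/160·(0.954200+0.913500+0.910700+0.896500))/(1+1/160) = 4457/5000 ≈ 0.891400
step 6 [3y] zero: DF = P = 528/625 ≈ 0.844800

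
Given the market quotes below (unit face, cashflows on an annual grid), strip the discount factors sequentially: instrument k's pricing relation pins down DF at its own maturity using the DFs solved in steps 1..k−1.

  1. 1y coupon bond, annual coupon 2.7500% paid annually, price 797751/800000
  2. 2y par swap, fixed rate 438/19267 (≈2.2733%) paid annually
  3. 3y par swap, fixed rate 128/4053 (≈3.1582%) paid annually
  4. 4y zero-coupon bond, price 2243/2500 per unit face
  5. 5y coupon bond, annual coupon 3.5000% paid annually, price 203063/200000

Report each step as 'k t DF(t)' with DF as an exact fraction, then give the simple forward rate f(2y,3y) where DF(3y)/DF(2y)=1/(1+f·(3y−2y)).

1 1 1941/2000
2 2 4781/5000
3 3 569/625
4 4 2243/2500
5 5 8547/10000
f(2y,3y) = ((4781/5000)/(569/625) − 1)/(1) = 229/4552 ≈ 5.0308%

step 1 [1y] bond c/1=11/400: DF=(797751/800000 − 11/400·(0))/(1+11/400) = 1941/2000 ≈ 0.970500
step 2 [2y] swap r/1=438/19267: DF=(1 − 438/19267·(0.970500))/(1+438/19267) = 4781/5000 ≈ 0.956200
step 3 [3y] swap r/1=128/4053: DF=(1 − 128/4053·(0.970500+0.956200))/(1+128/4053) = 569/625 ≈ 0.910400
step 4 [4y] zero: DF = P = 2243/2500 ≈ 0.897200
step 5 [5y] bond c/1=7/200: DF=(203063/200000 − 7/200·(0.970500+0.956200+0.910400+0.897200))/(1+7/200) = 8547/10000 ≈ 0.854700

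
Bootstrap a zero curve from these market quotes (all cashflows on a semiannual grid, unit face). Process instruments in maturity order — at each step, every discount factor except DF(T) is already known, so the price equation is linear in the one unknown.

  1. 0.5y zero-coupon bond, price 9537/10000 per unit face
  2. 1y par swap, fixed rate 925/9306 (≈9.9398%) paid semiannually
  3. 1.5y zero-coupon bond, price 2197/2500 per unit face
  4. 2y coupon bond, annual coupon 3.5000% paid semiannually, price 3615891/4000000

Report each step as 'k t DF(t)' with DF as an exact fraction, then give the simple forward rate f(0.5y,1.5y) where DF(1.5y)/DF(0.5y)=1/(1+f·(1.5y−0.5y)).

step 1 [0.5y] zero: DF = P = 9537/10000 ≈ 0.953700
step 2 [1y] swap r/2=925/18612: DF=(1 − 925/18612·(0.953700))/(1+925/18612) = 363/400 ≈ 0.907500
step 3 [1.5y] zero: DF = P = 2197/2500 ≈ 0.878800
step 4 [2y] bond c/2=7/400: DF=(3615891/4000000 − 7/400·(0.953700+0.907500+0.878800))/(1+7/400) = 8413/10000 ≈ 0.841300

1 1/2 9537/10000
2 1 363/400
3 3/2 2197/2500
4 2 8413/10000
f(0.5y,1.5y) = ((9537/10000)/(2197/2500) − 1)/(1) = 749/8788 ≈ 8.5230%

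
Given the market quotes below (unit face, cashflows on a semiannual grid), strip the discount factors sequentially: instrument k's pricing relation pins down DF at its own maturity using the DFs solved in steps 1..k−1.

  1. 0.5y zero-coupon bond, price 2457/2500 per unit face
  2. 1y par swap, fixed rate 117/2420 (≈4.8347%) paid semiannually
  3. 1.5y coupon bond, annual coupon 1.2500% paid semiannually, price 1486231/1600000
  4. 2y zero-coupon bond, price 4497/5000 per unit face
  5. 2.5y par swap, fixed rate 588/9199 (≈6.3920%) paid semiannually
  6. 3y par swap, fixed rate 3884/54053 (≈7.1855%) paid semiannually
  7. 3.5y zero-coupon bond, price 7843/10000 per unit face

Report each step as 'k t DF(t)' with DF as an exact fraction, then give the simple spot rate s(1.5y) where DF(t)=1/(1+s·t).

1 1/2 2457/2500
2 1 2383/2500
3 3/2 9111/10000
4 2 4497/5000
5 5/2 853/1000
6 3 4029/5000
7 7/2 7843/10000
s(1.5y) = (1/(9111/10000) − 1)/(3/2) = 1778/27333 ≈ 6.5050%

step 1 [0.5y] zero: DF = P = 2457/2500 ≈ 0.982800
step 2 [1y] swap r/2=117/4840: DF=(1 − 117/4840·(0.982800))/(1+117/4840) = 2383/2500 ≈ 0.953200
step 3 [1.5y] bond c/2=1/160: DF=(1486231/1600000 − 1/160·(0.982800+0.953200))/(1+1/160) = 9111/10000 ≈ 0.911100
step 4 [2y] zero: DF = P = 4497/5000 ≈ 0.899400
step 5 [2.5y] swap r/2=294/9199: DF=(1 − 294/9199·(0.982800+0.953200+0.911100+0.899400))/(1+294/9199) = 853/1000 ≈ 0.853000
step 6 [3y] swap r/2=1942/54053: DF=(1 − 1942/54053·(0.982800+0.953200+0.911100+0.899400+0.853000))/(1+1942/54053) = 4029/5000 ≈ 0.805800
step 7 [3.5y] zero: DF = P = 7843/10000 ≈ 0.784300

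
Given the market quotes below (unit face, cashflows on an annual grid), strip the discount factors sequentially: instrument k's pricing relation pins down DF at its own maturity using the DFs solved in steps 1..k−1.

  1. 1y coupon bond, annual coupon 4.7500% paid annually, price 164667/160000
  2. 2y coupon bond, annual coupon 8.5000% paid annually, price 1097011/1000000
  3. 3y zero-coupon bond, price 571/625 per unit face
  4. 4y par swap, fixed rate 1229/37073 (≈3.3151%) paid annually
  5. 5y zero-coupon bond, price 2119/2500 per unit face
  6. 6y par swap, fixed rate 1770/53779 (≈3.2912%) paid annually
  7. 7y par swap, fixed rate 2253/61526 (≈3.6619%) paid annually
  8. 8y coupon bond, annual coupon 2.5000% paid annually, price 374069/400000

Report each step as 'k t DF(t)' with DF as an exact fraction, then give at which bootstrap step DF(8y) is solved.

step 1 [1y] bond c/1=19/400: DF=(164667/160000 − 19/400·(0))/(1+19/400) = 393/400 ≈ 0.982500
step 2 [2y] bond c/1=17/200: DF=(1097011/1000000 − 17/200·(0.982500))/(1+17/200) = 9341/10000 ≈ 0.934100
step 3 [3y] zero: DF = P = 571/625 ≈ 0.913600
step 4 [4y] swap r/1=1229/37073: DF=(1 − 1229/37073·(0.982500+0.934100+0.913600))/(1+1229/37073) = 8771/10000 ≈ 0.877100
step 5 [5y] zero: DF = P = 2119/2500 ≈ 0.847600
step 6 [6y] swap r/1=1770/53779: DF=(1 − 1770/53779·(0.982500+0.934100+0.913600+0.877100+0.847600))/(1+1770/53779) = 823/1000 ≈ 0.823000
step 7 [7y] swap r/1=2253/61526: DF=(1 − 2253/61526·(0.982500+0.934100+0.913600+0.877100+0.847600+0.823000))/(1+2253/61526) = 7747/10000 ≈ 0.774700
step 8 [8y] bond c/1=1/40: DF=(374069/400000 − 1/40·(0.982500+0.934100+0.913600+0.877100+0.847600+0.823000+0.774700))/(1+1/40) = 7623/10000 ≈ 0.762300

1 1 393/400
2 2 9341/10000
3 3 571/625
4 4 8771/10000
5 5 2119/2500
6 6 823/1000
7 7 7747/10000
8 8 7623/10000
DF(8y) is solved at step 8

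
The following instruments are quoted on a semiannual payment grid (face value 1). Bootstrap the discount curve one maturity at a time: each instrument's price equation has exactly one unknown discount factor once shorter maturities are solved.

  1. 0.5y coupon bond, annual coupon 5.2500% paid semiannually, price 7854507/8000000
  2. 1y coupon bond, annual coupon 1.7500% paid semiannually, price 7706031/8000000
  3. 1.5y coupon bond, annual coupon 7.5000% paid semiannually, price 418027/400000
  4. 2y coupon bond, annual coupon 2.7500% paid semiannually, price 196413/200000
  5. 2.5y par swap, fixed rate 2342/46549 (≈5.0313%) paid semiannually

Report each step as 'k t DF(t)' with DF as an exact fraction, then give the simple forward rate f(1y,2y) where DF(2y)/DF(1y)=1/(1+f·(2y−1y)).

1 1/2 9567/10000
2 1 4733/5000
3 3/2 1877/2000
4 2 4651/5000
5 5/2 8829/10000
f(1y,2y) = ((4733/5000)/(4651/5000) − 1)/(1) = 82/4651 ≈ 1.7631%

step 1 [0.5y] bond c/2=21/800: DF=(7854507/8000000 − 21/800·(0))/(1+21/800) = 9567/10000 ≈ 0.956700
step 2 [1y] bond c/2=7/800: DF=(7706031/8000000 − 7/800·(0.956700))/(1+7/800) = 4733/5000 ≈ 0.946600
step 3 [1.5y] bond c/2=3/80: DF=(418027/400000 − 3/80·(0.956700+0.946600))/(1+3/80) = 1877/2000 ≈ 0.938500
step 4 [2y] bond c/2=11/800: DF=(196413/200000 − 11/800·(0.956700+0.946600+0.938500))/(1+11/800) = 4651/5000 ≈ 0.930200
step 5 [2.5y] swap r/2=1171/46549: DF=(1 − 1171/46549·(0.956700+0.946600+0.938500+0.930200))/(1+1171/46549) = 8829/10000 ≈ 0.882900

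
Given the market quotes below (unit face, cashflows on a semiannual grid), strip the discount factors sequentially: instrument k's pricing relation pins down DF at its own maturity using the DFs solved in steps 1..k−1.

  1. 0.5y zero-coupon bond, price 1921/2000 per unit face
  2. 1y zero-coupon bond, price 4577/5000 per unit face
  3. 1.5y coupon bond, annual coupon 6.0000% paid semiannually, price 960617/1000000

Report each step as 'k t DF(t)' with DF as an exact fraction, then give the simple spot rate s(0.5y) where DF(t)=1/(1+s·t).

step 1 [0.5y] zero: DF = P = 1921/2000 ≈ 0.960500
step 2 [1y] zero: DF = P = 4577/5000 ≈ 0.915400
step 3 [1.5y] bond c/2=3/100: DF=(960617/1000000 − 3/100·(0.960500+0.915400))/(1+3/100) = 439/500 ≈ 0.878000

1 1/2 1921/2000
2 1 4577/5000
3 3/2 439/500
s(0.5y) = (1/(1921/2000) − 1)/(1/2) = 158/1921 ≈ 8.2249%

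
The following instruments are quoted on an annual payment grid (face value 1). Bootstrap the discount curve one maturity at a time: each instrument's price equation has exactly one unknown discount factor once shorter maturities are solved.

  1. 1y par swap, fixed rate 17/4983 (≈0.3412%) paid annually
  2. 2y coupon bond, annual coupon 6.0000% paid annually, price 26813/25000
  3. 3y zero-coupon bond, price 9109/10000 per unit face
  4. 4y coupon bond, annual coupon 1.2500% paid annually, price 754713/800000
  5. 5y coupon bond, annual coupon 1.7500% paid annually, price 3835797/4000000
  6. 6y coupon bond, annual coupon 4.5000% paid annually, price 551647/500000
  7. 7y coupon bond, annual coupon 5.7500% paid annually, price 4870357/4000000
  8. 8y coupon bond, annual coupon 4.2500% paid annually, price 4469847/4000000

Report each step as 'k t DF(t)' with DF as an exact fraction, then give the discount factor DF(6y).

1 1 4983/5000
2 2 4777/5000
3 3 9109/10000
4 4 2241/2500
5 5 4389/5000
6 6 8561/10000
7 7 8527/10000
8 8 2033/2500
DF(6y) = 8561/10000 ≈ 0.856100

step 1 [1y] swap r/1=17/4983: DF=(1 − 17/4983·(0))/(1+17/4983) = 4983/5000 ≈ 0.996600
step 2 [2y] bond c/1=3/50: DF=(26813/25000 − 3/50·(0.996600))/(1+3/50) = 4777/5000 ≈ 0.955400
step 3 [3y] zero: DF = P = 9109/10000 ≈ 0.910900
step 4 [4y] bond c/1=1/80: DF=(754713/800000 − 1/80·(0.996600+0.955400+0.910900))/(1+1/80) = 2241/2500 ≈ 0.896400
step 5 [5y] bond c/1=7/400: DF=(3835797/4000000 − 7/400·(0.996600+0.955400+0.910900+0.896400))/(1+7/400) = 4389/5000 ≈ 0.877800
step 6 [6y] bond c/1=9/200: DF=(551647/500000 − 9/200·(0.996600+0.955400+0.910900+0.896400+0.877800))/(1+9/200) = 8561/10000 ≈ 0.856100
step 7 [7y] bond c/1=23/400: DF=(4870357/4000000 − 23/400·(0.996600+0.955400+0.910900+0.896400+0.877800+0.856100))/(1+23/400) = 8527/10000 ≈ 0.852700
step 8 [8y] bond c/1=17/400: DF=(4469847/4000000 − 17/400·(0.996600+0.955400+0.910900+0.896400+0.877800+0.856100+0.852700))/(1+17/400) = 2033/2500 ≈ 0.813200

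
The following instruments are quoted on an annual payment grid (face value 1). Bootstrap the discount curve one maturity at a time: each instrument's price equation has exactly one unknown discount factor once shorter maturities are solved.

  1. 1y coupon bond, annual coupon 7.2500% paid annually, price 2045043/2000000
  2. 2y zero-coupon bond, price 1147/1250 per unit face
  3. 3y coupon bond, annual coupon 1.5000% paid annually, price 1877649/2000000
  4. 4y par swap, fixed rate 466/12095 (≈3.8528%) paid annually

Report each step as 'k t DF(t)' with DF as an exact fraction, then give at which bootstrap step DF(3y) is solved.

1 1 4767/5000
2 2 1147/1250
3 3 8973/10000
4 4 4301/5000
DF(3y) is solved at step 3

step 1 [1y] bond c/1=29/400: DF=(2045043/2000000 − 29/400·(0))/(1+29/400) = 4767/5000 ≈ 0.953400
step 2 [2y] zero: DF = P = 1147/1250 ≈ 0.917600
step 3 [3y] bond c/1=3/200: DF=(1877649/2000000 − 3/200·(0.953400+0.917600))/(1+3/200) = 8973/10000 ≈ 0.897300
step 4 [4y] swap r/1=466/12095: DF=(1 − 466/12095·(0.953400+0.917600+0.897300))/(1+466/12095) = 4301/5000 ≈ 0.860200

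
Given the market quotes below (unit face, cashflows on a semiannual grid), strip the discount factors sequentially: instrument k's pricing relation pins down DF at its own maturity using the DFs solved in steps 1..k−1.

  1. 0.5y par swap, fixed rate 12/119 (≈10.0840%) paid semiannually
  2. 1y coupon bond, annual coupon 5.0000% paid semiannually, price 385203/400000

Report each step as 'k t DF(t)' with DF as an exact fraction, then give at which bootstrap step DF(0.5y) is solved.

step 1 [0.5y] swap r/2=6/119: DF=(1 − 6/119·(0))/(1+6/119) = 119/125 ≈ 0.952000
step 2 [1y] bond c/2=1/40: DF=(385203/400000 − 1/40·(0.952000))/(1+1/40) = 9163/10000 ≈ 0.916300

1 1/2 119/125
2 1 9163/10000
DF(0.5y) is solved at step 1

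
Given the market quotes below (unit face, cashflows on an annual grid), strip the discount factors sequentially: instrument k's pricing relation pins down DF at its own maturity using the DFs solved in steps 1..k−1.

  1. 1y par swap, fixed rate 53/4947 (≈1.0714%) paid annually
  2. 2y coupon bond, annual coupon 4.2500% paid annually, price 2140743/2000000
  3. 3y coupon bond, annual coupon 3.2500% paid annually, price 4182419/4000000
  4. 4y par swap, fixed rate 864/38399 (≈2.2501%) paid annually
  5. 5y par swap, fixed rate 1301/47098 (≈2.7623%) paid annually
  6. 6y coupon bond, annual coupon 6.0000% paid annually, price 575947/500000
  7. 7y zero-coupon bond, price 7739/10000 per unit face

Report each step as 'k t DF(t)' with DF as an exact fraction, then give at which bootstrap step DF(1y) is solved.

1 1 4947/5000
2 2 1233/1250
3 3 1901/2000
4 4 571/625
5 5 8699/10000
6 6 8201/10000
7 7 7739/10000
DF(1y) is solved at step 1

step 1 [1y] swap r/1=53/4947: DF=(1 − 53/4947·(0))/(1+53/4947) = 4947/5000 ≈ 0.989400
step 2 [2y] bond c/1=17/400: DF=(2140743/2000000 − 17/400·(0.989400))/(1+17/400) = 1233/1250 ≈ 0.986400
step 3 [3y] bond c/1=13/400: DF=(4182419/4000000 − 13/400·(0.989400+0.986400))/(1+13/400) = 1901/2000 ≈ 0.950500
step 4 [4y] swap r/1=864/38399: DF=(1 − 864/38399·(0.989400+0.986400+0.950500))/(1+864/38399) = 571/625 ≈ 0.913600
step 5 [5y] swap r/1=1301/47098: DF=(1 − 1301/47098·(0.989400+0.986400+0.950500+0.913600))/(1+1301/47098) = 8699/10000 ≈ 0.869900
step 6 [6y] bond c/1=3/50: DF=(575947/500000 − 3/50·(0.989400+0.986400+0.950500+0.913600+0.869900))/(1+3/50) = 8201/10000 ≈ 0.820100
step 7 [7y] zero: DF = P = 7739/10000 ≈ 0.773900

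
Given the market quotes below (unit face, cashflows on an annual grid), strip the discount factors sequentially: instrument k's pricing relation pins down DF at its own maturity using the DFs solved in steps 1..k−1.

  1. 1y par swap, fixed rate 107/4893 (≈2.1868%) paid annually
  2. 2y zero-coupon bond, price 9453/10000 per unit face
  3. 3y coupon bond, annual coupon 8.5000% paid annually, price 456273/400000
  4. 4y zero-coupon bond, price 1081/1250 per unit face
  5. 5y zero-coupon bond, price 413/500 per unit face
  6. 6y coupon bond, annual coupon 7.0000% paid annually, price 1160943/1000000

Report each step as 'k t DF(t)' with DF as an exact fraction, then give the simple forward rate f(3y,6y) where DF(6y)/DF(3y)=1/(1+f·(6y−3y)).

step 1 [1y] swap r/1=107/4893: DF=(1 − 107/4893·(0))/(1+107/4893) = 4893/5000 ≈ 0.978600
step 2 [2y] zero: DF = P = 9453/10000 ≈ 0.945300
step 3 [3y] bond c/1=17/200: DF=(456273/400000 − 17/200·(0.978600+0.945300))/(1+17/200) = 4503/5000 ≈ 0.900600
step 4 [4y] zero: DF = P = 1081/1250 ≈ 0.864800
step 5 [5y] zero: DF = P = 413/500 ≈ 0.826000
step 6 [6y] bond c/1=7/100: DF=(1160943/1000000 − 7/100·(0.978600+0.945300+0.900600+0.864800+0.826000))/(1+7/100) = 987/1250 ≈ 0.789600

1 1 4893/5000
2 2 9453/10000
3 3 4503/5000
4 4 1081/1250
5 5 413/500
6 6 987/1250
f(3y,6y) = ((4503/5000)/(987/1250) − 1)/(3) = 185/3948 ≈ 4.6859%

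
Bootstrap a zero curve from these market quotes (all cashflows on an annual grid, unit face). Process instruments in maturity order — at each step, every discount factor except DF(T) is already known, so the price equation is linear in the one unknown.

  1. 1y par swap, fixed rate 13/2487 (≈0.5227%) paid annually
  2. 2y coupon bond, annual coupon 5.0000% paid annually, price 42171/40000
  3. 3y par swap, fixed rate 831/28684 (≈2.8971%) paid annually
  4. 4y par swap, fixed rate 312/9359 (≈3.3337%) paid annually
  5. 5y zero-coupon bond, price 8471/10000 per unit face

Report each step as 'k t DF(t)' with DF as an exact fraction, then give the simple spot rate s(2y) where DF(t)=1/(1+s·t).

1 1 2487/2500
2 2 9567/10000
3 3 9169/10000
4 4 547/625
5 5 8471/10000
s(2y) = (1/(9567/10000) − 1)/(2) = 433/19134 ≈ 2.2630%

step 1 [1y] swap r/1=13/2487: DF=(1 − 13/2487·(0))/(1+13/2487) = 2487/2500 ≈ 0.994800
step 2 [2y] bond c/1=1/20: DF=(42171/40000 − 1/20·(0.994800))/(1+1/20) = 9567/10000 ≈ 0.956700
step 3 [3y] swap r/1=831/28684: DF=(1 − 831/28684·(0.994800+0.956700))/(1+831/28684) = 9169/10000 ≈ 0.916900
step 4 [4y] swap r/1=312/9359: DF=(1 − 312/9359·(0.994800+0.956700+0.916900))/(1+312/9359) = 547/625 ≈ 0.875200
step 5 [5y] zero: DF = P = 8471/10000 ≈ 0.847100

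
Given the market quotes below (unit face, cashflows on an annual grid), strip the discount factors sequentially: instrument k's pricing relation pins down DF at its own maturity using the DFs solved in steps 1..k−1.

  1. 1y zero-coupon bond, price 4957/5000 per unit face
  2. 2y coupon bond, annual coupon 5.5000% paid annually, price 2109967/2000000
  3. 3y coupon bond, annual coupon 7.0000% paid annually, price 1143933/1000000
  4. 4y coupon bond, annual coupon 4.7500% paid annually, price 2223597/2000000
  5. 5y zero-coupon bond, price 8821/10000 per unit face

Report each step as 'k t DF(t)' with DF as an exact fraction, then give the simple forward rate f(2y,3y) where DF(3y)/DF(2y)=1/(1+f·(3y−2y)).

step 1 [1y] zero: DF = P = 4957/5000 ≈ 0.991400
step 2 [2y] bond c/1=11/200: DF=(2109967/2000000 − 11/200·(0.991400))/(1+11/200) = 9483/10000 ≈ 0.948300
step 3 [3y] bond c/1=7/100: DF=(1143933/1000000 − 7/100·(0.991400+0.948300))/(1+7/100) = 4711/5000 ≈ 0.942200
step 4 [4y] bond c/1=19/400: DF=(2223597/2000000 − 19/400·(0.991400+0.948300+0.942200))/(1+19/400) = 9307/10000 ≈ 0.930700
step 5 [5y] zero: DF = P = 8821/10000 ≈ 0.882100

1 1 4957/5000
2 2 9483/10000
3 3 4711/5000
4 4 9307/10000
5 5 8821/10000
f(2y,3y) = ((9483/10000)/(4711/5000) − 1)/(1) = 61/9422 ≈ 0.6474%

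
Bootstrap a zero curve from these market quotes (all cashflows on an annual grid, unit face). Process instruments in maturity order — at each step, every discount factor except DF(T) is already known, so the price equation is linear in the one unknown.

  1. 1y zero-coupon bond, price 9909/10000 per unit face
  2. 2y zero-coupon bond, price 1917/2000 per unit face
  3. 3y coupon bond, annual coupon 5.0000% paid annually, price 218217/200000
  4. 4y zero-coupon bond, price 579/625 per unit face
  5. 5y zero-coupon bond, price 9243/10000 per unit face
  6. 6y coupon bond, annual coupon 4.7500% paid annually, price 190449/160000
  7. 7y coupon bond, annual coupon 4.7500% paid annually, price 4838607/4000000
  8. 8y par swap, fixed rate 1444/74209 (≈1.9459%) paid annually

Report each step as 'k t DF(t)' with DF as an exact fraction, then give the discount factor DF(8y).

1 1 9909/10000
2 2 1917/2000
3 3 9463/10000
4 4 579/625
5 5 9243/10000
6 6 9211/10000
7 7 4489/5000
8 8 2139/2500
DF(8y) = 2139/2500 ≈ 0.855600

step 1 [1y] zero: DF = P = 9909/10000 ≈ 0.990900
step 2 [2y] zero: DF = P = 1917/2000 ≈ 0.958500
step 3 [3y] bond c/1=1/20: DF=(218217/200000 − 1/20·(0.990900+0.958500))/(1+1/20) = 9463/10000 ≈ 0.946300
step 4 [4y] zero: DF = P = 579/625 ≈ 0.926400
step 5 [5y] zero: DF = P = 9243/10000 ≈ 0.924300
step 6 [6y] bond c/1=19/400: DF=(190449/160000 − 19/400·(0.990900+0.958500+0.946300+0.926400+0.924300))/(1+19/400) = 9211/10000 ≈ 0.921100
step 7 [7y] bond c/1=19/400: DF=(4838607/4000000 − 19/400·(0.990900+0.958500+0.946300+0.926400+0.924300+0.921100))/(1+19/400) = 4489/5000 ≈ 0.897800
step 8 [8y] swap r/1=1444/74209: DF=(1 − 1444/74209·(0.990900+0.958500+0.946300+0.926400+0.924300+0.921100+0.897800))/(1+1444/74209) = 2139/2500 ≈ 0.855600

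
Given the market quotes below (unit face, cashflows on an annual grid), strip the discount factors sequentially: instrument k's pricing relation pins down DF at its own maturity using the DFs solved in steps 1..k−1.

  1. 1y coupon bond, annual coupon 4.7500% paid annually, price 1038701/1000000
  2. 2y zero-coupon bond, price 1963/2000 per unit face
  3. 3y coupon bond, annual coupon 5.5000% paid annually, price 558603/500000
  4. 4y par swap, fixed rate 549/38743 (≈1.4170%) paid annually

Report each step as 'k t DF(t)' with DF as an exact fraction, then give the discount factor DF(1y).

step 1 [1y] bond c/1=19/400: DF=(1038701/1000000 − 19/400·(0))/(1+19/400) = 2479/2500 ≈ 0.991600
step 2 [2y] zero: DF = P = 1963/2000 ≈ 0.981500
step 3 [3y] bond c/1=11/200: DF=(558603/500000 − 11/200·(0.991600+0.981500))/(1+11/200) = 9561/10000 ≈ 0.956100
step 4 [4y] swap r/1=549/38743: DF=(1 − 549/38743·(0.991600+0.981500+0.956100))/(1+549/38743) = 9451/10000 ≈ 0.945100

1 1 2479/2500
2 2 1963/2000
3 3 9561/10000
4 4 9451/10000
DF(1y) = 2479/2500 ≈ 0.991600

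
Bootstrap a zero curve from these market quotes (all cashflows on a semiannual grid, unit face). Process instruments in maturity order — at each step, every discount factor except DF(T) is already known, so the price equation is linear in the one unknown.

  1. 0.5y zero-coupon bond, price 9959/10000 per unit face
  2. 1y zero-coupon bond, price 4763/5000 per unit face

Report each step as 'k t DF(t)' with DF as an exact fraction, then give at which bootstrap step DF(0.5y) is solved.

step 1 [0.5y] zero: DF = P = 9959/10000 ≈ 0.995900
step 2 [1y] zero: DF = P = 4763/5000 ≈ 0.952600

1 1/2 9959/10000
2 1 4763/5000
DF(0.5y) is solved at step 1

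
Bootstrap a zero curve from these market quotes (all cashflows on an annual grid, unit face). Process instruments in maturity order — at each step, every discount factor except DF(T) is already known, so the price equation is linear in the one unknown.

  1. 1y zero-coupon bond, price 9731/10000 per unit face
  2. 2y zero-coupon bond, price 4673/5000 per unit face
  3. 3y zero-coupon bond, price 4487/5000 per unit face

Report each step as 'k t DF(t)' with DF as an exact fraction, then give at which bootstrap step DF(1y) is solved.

1 1 9731/10000
2 2 4673/5000
3 3 4487/5000
DF(1y) is solved at step 1

step 1 [1y] zero: DF = P = 9731/10000 ≈ 0.973100
step 2 [2y] zero: DF = P = 4673/5000 ≈ 0.934600
step 3 [3y] zero: DF = P = 4487/5000 ≈ 0.897400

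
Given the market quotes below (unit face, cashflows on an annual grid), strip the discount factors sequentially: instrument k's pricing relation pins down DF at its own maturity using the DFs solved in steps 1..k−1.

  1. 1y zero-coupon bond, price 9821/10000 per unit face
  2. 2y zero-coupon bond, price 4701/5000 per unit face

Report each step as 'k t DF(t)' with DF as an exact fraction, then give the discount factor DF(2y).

1 1 9821/10000
2 2 4701/5000
DF(2y) = 4701/5000 ≈ 0.940200

step 1 [1y] zero: DF = P = 9821/10000 ≈ 0.982100
step 2 [2y] zero: DF = P = 4701/5000 ≈ 0.940200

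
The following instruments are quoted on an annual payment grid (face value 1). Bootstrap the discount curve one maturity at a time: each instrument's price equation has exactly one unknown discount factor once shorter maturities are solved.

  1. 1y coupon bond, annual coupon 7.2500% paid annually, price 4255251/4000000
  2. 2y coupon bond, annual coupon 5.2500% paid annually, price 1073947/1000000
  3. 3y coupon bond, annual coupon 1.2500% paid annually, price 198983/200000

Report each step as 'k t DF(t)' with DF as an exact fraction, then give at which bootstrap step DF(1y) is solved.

step 1 [1y] bond c/1=29/400: DF=(4255251/4000000 − 29/400·(0))/(1+29/400) = 9919/10000 ≈ 0.991900
step 2 [2y] bond c/1=21/400: DF=(1073947/1000000 − 21/400·(0.991900))/(1+21/400) = 9709/10000 ≈ 0.970900
step 3 [3y] bond c/1=1/80: DF=(198983/200000 − 1/80·(0.991900+0.970900))/(1+1/80) = 599/625 ≈ 0.958400

1 1 9919/10000
2 2 9709/10000
3 3 599/625
DF(1y) is solved at step 1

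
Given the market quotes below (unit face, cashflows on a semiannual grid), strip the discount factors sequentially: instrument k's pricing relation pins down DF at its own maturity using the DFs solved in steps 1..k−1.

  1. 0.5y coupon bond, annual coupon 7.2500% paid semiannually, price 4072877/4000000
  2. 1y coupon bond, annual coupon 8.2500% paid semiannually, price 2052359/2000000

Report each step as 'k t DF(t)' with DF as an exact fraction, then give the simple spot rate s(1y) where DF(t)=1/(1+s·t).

step 1 [0.5y] bond c/2=29/800: DF=(4072877/4000000 − 29/800·(0))/(1+29/800) = 4913/5000 ≈ 0.982600
step 2 [1y] bond c/2=33/800: DF=(2052359/2000000 − 33/800·(0.982600))/(1+33/800) = 4733/5000 ≈ 0.946600

1 1/2 4913/5000
2 1 4733/5000
s(1y) = (1/(4733/5000) − 1)/(1) = 267/4733 ≈ 5.6412%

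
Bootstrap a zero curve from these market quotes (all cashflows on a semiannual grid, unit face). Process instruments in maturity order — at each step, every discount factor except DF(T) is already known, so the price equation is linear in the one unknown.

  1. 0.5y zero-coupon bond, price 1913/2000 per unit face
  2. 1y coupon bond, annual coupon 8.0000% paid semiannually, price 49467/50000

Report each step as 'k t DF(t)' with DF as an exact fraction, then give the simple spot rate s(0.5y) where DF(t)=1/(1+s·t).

step 1 [0.5y] zero: DF = P = 1913/2000 ≈ 0.956500
step 2 [1y] bond c/2=1/25: DF=(49467/50000 − 1/25·(0.956500))/(1+1/25) = 1829/2000 ≈ 0.914500

1 1/2 1913/2000
2 1 1829/2000
s(0.5y) = (1/(1913/2000) − 1)/(1/2) = 174/1913 ≈ 9.0957%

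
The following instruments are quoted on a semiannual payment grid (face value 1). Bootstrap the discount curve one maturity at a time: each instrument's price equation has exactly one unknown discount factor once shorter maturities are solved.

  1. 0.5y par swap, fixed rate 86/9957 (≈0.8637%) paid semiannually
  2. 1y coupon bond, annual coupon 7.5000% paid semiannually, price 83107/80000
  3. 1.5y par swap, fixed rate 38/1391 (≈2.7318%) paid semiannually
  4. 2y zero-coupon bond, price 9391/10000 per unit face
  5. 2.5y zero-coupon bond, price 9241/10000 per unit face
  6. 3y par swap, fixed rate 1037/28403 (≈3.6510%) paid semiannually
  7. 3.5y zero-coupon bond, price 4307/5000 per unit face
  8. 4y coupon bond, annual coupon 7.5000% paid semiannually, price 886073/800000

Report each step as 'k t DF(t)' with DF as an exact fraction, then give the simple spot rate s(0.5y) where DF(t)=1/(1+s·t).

step 1 [0.5y] swap r/2=43/9957: DF=(1 − 43/9957·(0))/(1+43/9957) = 9957/10000 ≈ 0.995700
step 2 [1y] bond c/2=3/80: DF=(83107/80000 − 3/80·(0.995700))/(1+3/80) = 9653/10000 ≈ 0.965300
step 3 [1.5y] swap r/2=19/1391: DF=(1 − 19/1391·(0.995700+0.965300))/(1+19/1391) = 9601/10000 ≈ 0.960100
step 4 [2y] zero: DF = P = 9391/10000 ≈ 0.939100
step 5 [2.5y] zero: DF = P = 9241/10000 ≈ 0.924100
step 6 [3y] swap r/2=1037/56806: DF=(1 − 1037/56806·(0.995700+0.965300+0.960100+0.939100+0.924100))/(1+1037/56806) = 8963/10000 ≈ 0.896300
step 7 [3.5y] zero: DF = P = 4307/5000 ≈ 0.861400
step 8 [4y] bond c/2=3/80: DF=(886073/800000 − 3/80·(0.995700+0.965300+0.960100+0.939100+0.924100+0.896300+0.861400))/(1+3/80) = 8311/10000 ≈ 0.831100

1 1/2 9957/10000
2 1 9653/10000
3 3/2 9601/10000
4 2 9391/10000
5 5/2 9241/10000
6 3 8963/10000
7 7/2 4307/5000
8 4 8311/10000
s(0.5y) = (1/(9957/10000) − 1)/(1/2) = 86/9957 ≈ 0.8637%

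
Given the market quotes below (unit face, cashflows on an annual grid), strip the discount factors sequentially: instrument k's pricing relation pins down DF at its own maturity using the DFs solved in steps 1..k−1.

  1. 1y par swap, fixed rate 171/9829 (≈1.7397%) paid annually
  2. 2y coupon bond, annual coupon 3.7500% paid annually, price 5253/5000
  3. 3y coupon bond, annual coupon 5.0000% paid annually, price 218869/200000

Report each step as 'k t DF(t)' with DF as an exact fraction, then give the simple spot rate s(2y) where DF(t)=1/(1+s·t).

step 1 [1y] swap r/1=171/9829: DF=(1 − 171/9829·(0))/(1+171/9829) = 9829/10000 ≈ 0.982900
step 2 [2y] bond c/1=3/80: DF=(5253/5000 − 3/80·(0.982900))/(1+3/80) = 9771/10000 ≈ 0.977100
step 3 [3y] bond c/1=1/20: DF=(218869/200000 − 1/20·(0.982900+0.977100))/(1+1/20) = 9489/10000 ≈ 0.948900

1 1 9829/10000
2 2 9771/10000
3 3 9489/10000
s(2y) = (1/(9771/10000) − 1)/(2) = 229/19542 ≈ 1.1718%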